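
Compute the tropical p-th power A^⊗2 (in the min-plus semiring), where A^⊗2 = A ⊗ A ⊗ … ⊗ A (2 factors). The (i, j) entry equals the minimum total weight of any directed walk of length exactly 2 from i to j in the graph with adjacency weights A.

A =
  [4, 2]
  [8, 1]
A^⊗2 =
  [8, 3]
  [9, 2]

Each entry (A^⊗2)_ij equals the minimum over all length-2 walks i = v_0 → v_1 → … → v_2 = j of Σ_t A[v_t][v_{t+1}]. For example, for (i, j) = (0, 1) we minimise over 2 possible intermediate vertex sequences; the minimum is 3, attained along the walk 0 → 1 → 1.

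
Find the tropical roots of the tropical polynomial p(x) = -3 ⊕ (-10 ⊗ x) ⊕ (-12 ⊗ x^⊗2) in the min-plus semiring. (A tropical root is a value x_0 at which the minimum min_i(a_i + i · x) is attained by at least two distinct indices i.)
Roots: {2, 7}

Each tropical root is a break point of the lower envelope of the lines y = a_i + i · x (there are 3 lines, with slopes 0, 1, ..., 2). Only the lines that attain the minimum somewhere contribute to roots; other lines are dominated. Here the surviving (envelope) indices are i = 2, i = 1, i = 0.
Intersections between consecutive envelope lines give the roots: for adjacent envelope indices i < j the intersection is x = (a_i − a_j) / (j − i). Reading off the sorted break points: {2, 7}.
Verification: at each break x_0, at least two indices attain the minimum of min_i(a_i + i · x_0).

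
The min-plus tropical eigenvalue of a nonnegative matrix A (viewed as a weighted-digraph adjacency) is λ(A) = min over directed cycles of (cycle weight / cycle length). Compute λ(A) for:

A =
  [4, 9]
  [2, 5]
λ(A) = 4

Enumerate directed cycles and compute their means (weight / length). Sample:
  cycle 0 → 0: weight = 4, length = 1, mean = 4/1 ≈ 4.000
  cycle 1 → 1: weight = 5, length = 1, mean = 5/1 ≈ 5.000
  cycle 0 → 1 → 0: weight = 11, length = 2, mean = 11/2 ≈ 5.500
  cycle 1 → 0 → 1: weight = 11, length = 2, mean = 11/2 ≈ 5.500
Minimum mean = 4.000, attained e.g. along the cycle 0 → 0 with weight 4 and length 1. So λ(A) = 4/1 = 4.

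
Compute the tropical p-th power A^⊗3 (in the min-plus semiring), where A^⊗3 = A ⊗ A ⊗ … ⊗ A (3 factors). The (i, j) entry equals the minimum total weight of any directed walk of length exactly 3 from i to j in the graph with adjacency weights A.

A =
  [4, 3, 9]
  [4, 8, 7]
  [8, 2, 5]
A^⊗3 =
  [11, 10, 14]
  [11, 11, 14]
  [10, 9, 14]

Each entry (A^⊗3)_ij equals the minimum over all length-3 walks i = v_0 → v_1 → … → v_3 = j of Σ_t A[v_t][v_{t+1}]. For example, for (i, j) = (0, 2) we minimise over 9 possible intermediate vertex sequences; the minimum is 14, attained along the walk 0 → 0 → 1 → 2.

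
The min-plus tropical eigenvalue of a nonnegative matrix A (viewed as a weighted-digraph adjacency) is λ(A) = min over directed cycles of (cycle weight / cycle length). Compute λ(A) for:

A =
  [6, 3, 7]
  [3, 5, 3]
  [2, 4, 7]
λ(A) = 8/3

Enumerate directed cycles and compute their means (weight / length). Sample:
  cycle 0 → 0: weight = 6, length = 1, mean = 6/1 ≈ 6.000
  cycle 1 → 1: weight = 5, length = 1, mean = 5/1 ≈ 5.000
  cycle 2 → 2: weight = 7, length = 1, mean = 7/1 ≈ 7.000
  cycle 0 → 1 → 0: weight = 6, length = 2, mean = 6/2 ≈ 3.000
  cycle 0 → 2 → 0: weight = 9, length = 2, mean = 9/2 ≈ 4.500
  cycle 1 → 0 → 1: weight = 6, length = 2, mean = 6/2 ≈ 3.000
Minimum mean = 2.667, attained e.g. along the cycle 0 → 1 → 2 → 0 with weight 8 and length 3. So λ(A) = 8/3 = 8/3.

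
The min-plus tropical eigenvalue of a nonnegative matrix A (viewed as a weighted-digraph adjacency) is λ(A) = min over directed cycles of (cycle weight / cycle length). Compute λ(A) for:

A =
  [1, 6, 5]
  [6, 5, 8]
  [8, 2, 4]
λ(A) = 1

Enumerate directed cycles and compute their means (weight / length). Sample:
  cycle 0 → 0: weight = 1, length = 1, mean = 1/1 ≈ 1.000
  cycle 1 → 1: weight = 5, length = 1, mean = 5/1 ≈ 5.000
  cycle 2 → 2: weight = 4, length = 1, mean = 4/1 ≈ 4.000
  cycle 0 → 1 → 0: weight = 12, length = 2, mean = 12/2 ≈ 6.000
  cycle 0 → 2 → 0: weight = 13, length = 2, mean = 13/2 ≈ 6.500
  cycle 1 → 0 → 1: weight = 12, length = 2, mean = 12/2 ≈ 6.000
Minimum mean = 1.000, attained e.g. along the cycle 0 → 0 with weight 1 and length 1. So λ(A) = 1/1 = 1.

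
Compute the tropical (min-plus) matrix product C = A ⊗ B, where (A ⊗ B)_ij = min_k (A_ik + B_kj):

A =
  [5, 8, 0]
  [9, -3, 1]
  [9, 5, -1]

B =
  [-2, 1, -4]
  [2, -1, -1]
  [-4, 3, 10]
A ⊗ B =
  [-4, 3, 1]
  [-3, -4, -4]
  [-5, 2, 4]

Apply the min-plus product entry-by-entry:
  C[0][0] = min over k of (A[0][0] + B[0][0] = 5 + -2 = 3, A[0][1] + B[1][0] = 8 + 2 = 10, A[0][2] + B[2][0] = 0 + -4 = -4) = -4 (attained at k = 2)
  C[0][1] = min over k of (A[0][0] + B[0][1] = 5 + 1 = 6, A[0][1] + B[1][1] = 8 + -1 = 7, A[0][2] + B[2][1] = 0 + 3 = 3) = 3 (attained at k = 2)
  C[0][2] = min over k of (A[0][0] + B[0][2] = 5 + -4 = 1, A[0][1] + B[1][2] = 8 + -1 = 7, A[0][2] + B[2][2] = 0 + 10 = 10) = 1 (attained at k = 0)
  C[1][0] = min over k of (A[1][0] + B[0][0] = 9 + -2 = 7, A[1][1] + B[1][0] = -3 + 2 = -1, A[1][2] + B[2][0] = 1 + -4 = -3) = -3 (attained at k = 2)
  C[1][1] = min over k of (A[1][0] + B[0][1] = 9 + 1 = 10, A[1][1] + B[1][1] = -3 + -1 = -4, A[1][2] + B[2][1] = 1 + 3 = 4) = -4 (attained at k = 1)
  C[1][2] = min over k of (A[1][0] + B[0][2] = 9 + -4 = 5, A[1][1] + B[1][2] = -3 + -1 = -4, A[1][2] + B[2][2] = 1 + 10 = 11) = -4 (attained at k = 1)
  C[2][0] = min over k of (A[2][0] + B[0][0] = 9 + -2 = 7, A[2][1] + B[1][0] = 5 + 2 = 7, A[2][2] + B[2][0] = -1 + -4 = -5) = -5 (attained at k = 2)
  C[2][1] = min over k of (A[2][0] + B[0][1] = 9 + 1 = 10, A[2][1] + B[1][1] = 5 + -1 = 4, A[2][2] + B[2][1] = -1 + 3 = 2) = 2 (attained at k = 2)
  C[2][2] = min over k of (A[2][0] + B[0][2] = 9 + -4 = 5, A[2][1] + B[1][2] = 5 + -1 = 4, A[2][2] + B[2][2] = -1 + 10 = 9) = 4 (attained at k = 1)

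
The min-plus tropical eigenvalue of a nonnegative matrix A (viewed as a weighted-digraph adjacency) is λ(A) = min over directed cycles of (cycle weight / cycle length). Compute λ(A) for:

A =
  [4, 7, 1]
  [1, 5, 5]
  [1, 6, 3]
λ(A) = 1

Enumerate directed cycles and compute their means (weight / length). Sample:
  cycle 0 → 0: weight = 4, length = 1, mean = 4/1 ≈ 4.000
  cycle 1 → 1: weight = 5, length = 1, mean = 5/1 ≈ 5.000
  cycle 2 → 2: weight = 3, length = 1, mean = 3/1 ≈ 3.000
  cycle 0 → 1 → 0: weight = 8, length = 2, mean = 8/2 ≈ 4.000
  cycle 0 → 2 → 0: weight = 2, length = 2, mean = 2/2 ≈ 1.000
  cycle 1 → 0 → 1: weight = 8, length = 2, mean = 8/2 ≈ 4.000
Minimum mean = 1.000, attained e.g. along the cycle 0 → 2 → 0 with weight 2 and length 2. So λ(A) = 2/2 = 1.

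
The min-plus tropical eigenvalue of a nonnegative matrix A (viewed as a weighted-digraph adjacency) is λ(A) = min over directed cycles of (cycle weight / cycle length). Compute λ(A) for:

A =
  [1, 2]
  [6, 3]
λ(A) = 1

Enumerate directed cycles and compute their means (weight / length). Sample:
  cycle 0 → 0: weight = 1, length = 1, mean = 1/1 ≈ 1.000
  cycle 1 → 1: weight = 3, length = 1, mean = 3/1 ≈ 3.000
  cycle 0 → 1 → 0: weight = 8, length = 2, mean = 8/2 ≈ 4.000
  cycle 1 → 0 → 1: weight = 8, length = 2, mean = 8/2 ≈ 4.000
Minimum mean = 1.000, attained e.g. along the cycle 0 → 0 with weight 1 and length 1. So λ(A) = 1/1 = 1.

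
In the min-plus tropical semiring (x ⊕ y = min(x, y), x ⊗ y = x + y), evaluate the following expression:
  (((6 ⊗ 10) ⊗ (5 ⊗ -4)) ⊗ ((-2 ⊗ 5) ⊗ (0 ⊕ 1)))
(((6 ⊗ 10) ⊗ (5 ⊗ -4)) ⊗ ((-2 ⊗ 5) ⊗ (0 ⊕ 1))) = 20

Expand innermost to outermost. Recall ⊕ takes the minimum of its arguments and ⊗ takes their sum. Working out the expression (((6 ⊗ 10) ⊗ (5 ⊗ -4)) ⊗ ((-2 ⊗ 5) ⊗ (0 ⊕ 1))) gives 20.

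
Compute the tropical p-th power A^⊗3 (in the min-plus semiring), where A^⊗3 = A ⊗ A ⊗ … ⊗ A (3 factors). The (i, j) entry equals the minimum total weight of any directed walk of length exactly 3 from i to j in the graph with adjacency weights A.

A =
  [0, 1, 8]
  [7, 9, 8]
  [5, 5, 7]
A^⊗3 =
  [0, 1, 8]
  [7, 8, 15]
  [5, 6, 13]

Each entry (A^⊗3)_ij equals the minimum over all length-3 walks i = v_0 → v_1 → … → v_3 = j of Σ_t A[v_t][v_{t+1}]. For example, for (i, j) = (0, 2) we minimise over 9 possible intermediate vertex sequences; the minimum is 8, attained along the walk 0 → 0 → 0 → 2.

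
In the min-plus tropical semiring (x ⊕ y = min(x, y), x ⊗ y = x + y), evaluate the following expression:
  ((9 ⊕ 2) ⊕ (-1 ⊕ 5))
((9 ⊕ 2) ⊕ (-1 ⊕ 5)) = -1

Expand innermost to outermost. Recall ⊕ takes the minimum of its arguments and ⊗ takes their sum. Working out the expression ((9 ⊕ 2) ⊕ (-1 ⊕ 5)) gives -1.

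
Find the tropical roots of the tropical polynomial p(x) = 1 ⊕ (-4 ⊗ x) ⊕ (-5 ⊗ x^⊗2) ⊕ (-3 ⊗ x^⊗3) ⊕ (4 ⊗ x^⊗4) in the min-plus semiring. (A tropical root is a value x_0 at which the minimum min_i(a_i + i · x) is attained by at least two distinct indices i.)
Roots: {-7, -2, 1, 5}

Each tropical root is a break point of the lower envelope of the lines y = a_i + i · x (there are 5 lines, with slopes 0, 1, ..., 4). Only the lines that attain the minimum somewhere contribute to roots; other lines are dominated. Here the surviving (envelope) indices are i = 4, i = 3, i = 2, i = 1, i = 0.
Intersections between consecutive envelope lines give the roots: for adjacent envelope indices i < j the intersection is x = (a_i − a_j) / (j − i). Reading off the sorted break points: {-7, -2, 1, 5}.
Verification: at each break x_0, at least two indices attain the minimum of min_i(a_i + i · x_0).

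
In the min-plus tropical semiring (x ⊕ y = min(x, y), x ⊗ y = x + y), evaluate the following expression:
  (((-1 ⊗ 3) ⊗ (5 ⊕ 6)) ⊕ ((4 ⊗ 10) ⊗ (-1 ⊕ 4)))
(((-1 ⊗ 3) ⊗ (5 ⊕ 6)) ⊕ ((4 ⊗ 10) ⊗ (-1 ⊕ 4))) = 7

Expand innermost to outermost. Recall ⊕ takes the minimum of its arguments and ⊗ takes their sum. Working out the expression (((-1 ⊗ 3) ⊗ (5 ⊕ 6)) ⊕ ((4 ⊗ 10) ⊗ (-1 ⊕ 4))) gives 7.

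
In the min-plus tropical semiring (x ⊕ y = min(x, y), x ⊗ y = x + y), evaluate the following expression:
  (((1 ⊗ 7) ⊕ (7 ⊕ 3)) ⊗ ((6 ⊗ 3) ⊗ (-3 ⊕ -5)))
(((1 ⊗ 7) ⊕ (7 ⊕ 3)) ⊗ ((6 ⊗ 3) ⊗ (-3 ⊕ -5))) = 7

Expand innermost to outermost. Recall ⊕ takes the minimum of its arguments and ⊗ takes their sum. Working out the expression (((1 ⊗ 7) ⊕ (7 ⊕ 3)) ⊗ ((6 ⊗ 3) ⊗ (-3 ⊕ -5))) gives 7.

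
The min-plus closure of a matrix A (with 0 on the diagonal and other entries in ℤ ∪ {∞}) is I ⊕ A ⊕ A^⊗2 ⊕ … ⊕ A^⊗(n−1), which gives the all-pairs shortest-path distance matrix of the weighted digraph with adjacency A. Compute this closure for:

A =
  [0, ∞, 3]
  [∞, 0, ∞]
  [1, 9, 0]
Closure =
  [0, 12, 3]
  [∞, 0, ∞]
  [1, 9, 0]

This is the Floyd-Warshall all-pairs shortest-path computation. For each intermediate vertex k = 0, 1, …, 2, update dist[i][j] ← min(dist[i][j], dist[i][k] + dist[k][j]). The final matrix gives, for each (i, j), the minimum total weight of any directed path from i to j (possibly empty when i = j).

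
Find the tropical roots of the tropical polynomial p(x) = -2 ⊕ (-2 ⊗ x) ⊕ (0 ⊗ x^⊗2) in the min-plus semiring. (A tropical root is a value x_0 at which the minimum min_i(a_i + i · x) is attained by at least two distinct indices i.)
Roots: {-2, 0}

Each tropical root is a break point of the lower envelope of the lines y = a_i + i · x (there are 3 lines, with slopes 0, 1, ..., 2). Only the lines that attain the minimum somewhere contribute to roots; other lines are dominated. Here the surviving (envelope) indices are i = 2, i = 1, i = 0.
Intersections between consecutive envelope lines give the roots: for adjacent envelope indices i < j the intersection is x = (a_i − a_j) / (j − i). Reading off the sorted break points: {-2, 0}.
Verification: at each break x_0, at least two indices attain the minimum of min_i(a_i + i · x_0).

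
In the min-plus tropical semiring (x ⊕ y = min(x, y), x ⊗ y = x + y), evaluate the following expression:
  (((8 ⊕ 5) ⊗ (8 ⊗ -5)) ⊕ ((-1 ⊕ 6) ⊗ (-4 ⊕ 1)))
(((8 ⊕ 5) ⊗ (8 ⊗ -5)) ⊕ ((-1 ⊕ 6) ⊗ (-4 ⊕ 1))) = -5

Expand innermost to outermost. Recall ⊕ takes the minimum of its arguments and ⊗ takes their sum. Working out the expression (((8 ⊕ 5) ⊗ (8 ⊗ -5)) ⊕ ((-1 ⊕ 6) ⊗ (-4 ⊕ 1))) gives -5.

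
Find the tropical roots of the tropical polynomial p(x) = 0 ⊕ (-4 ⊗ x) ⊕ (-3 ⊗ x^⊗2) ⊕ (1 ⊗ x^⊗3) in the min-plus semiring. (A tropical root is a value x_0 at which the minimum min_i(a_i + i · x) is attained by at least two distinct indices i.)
Roots: {-4, -1, 4}

Each tropical root is a break point of the lower envelope of the lines y = a_i + i · x (there are 4 lines, with slopes 0, 1, ..., 3). Only the lines that attain the minimum somewhere contribute to roots; other lines are dominated. Here the surviving (envelope) indices are i = 3, i = 2, i = 1, i = 0.
Intersections between consecutive envelope lines give the roots: for adjacent envelope indices i < j the intersection is x = (a_i − a_j) / (j − i). Reading off the sorted break points: {-4, -1, 4}.
Verification: at each break x_0, at least two indices attain the minimum of min_i(a_i + i · x_0).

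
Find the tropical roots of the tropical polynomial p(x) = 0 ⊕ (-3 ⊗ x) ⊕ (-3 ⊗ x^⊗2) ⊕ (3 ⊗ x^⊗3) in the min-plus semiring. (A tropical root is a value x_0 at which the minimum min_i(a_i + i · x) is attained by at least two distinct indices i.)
Roots: {-6, 0, 3}

Each tropical root is a break point of the lower envelope of the lines y = a_i + i · x (there are 4 lines, with slopes 0, 1, ..., 3). Only the lines that attain the minimum somewhere contribute to roots; other lines are dominated. Here the surviving (envelope) indices are i = 3, i = 2, i = 1, i = 0.
Intersections between consecutive envelope lines give the roots: for adjacent envelope indices i < j the intersection is x = (a_i − a_j) / (j − i). Reading off the sorted break points: {-6, 0, 3}.
Verification: at each break x_0, at least two indices attain the minimum of min_i(a_i + i · x_0).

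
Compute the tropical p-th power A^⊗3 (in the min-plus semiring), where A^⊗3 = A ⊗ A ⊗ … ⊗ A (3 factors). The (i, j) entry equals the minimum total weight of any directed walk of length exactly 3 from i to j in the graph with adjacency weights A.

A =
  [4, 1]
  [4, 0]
A^⊗3 =
  [5, 1]
  [4, 0]

Each entry (A^⊗3)_ij equals the minimum over all length-3 walks i = v_0 → v_1 → … → v_3 = j of Σ_t A[v_t][v_{t+1}]. For example, for (i, j) = (0, 1) we minimise over 4 possible intermediate vertex sequences; the minimum is 1, attained along the walk 0 → 1 → 1 → 1.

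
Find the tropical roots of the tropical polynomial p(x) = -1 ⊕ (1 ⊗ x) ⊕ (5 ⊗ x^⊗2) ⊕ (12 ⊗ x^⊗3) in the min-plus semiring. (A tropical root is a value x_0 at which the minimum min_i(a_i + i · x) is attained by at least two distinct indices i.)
Roots: {-7, -4, -2}

Each tropical root is a break point of the lower envelope of the lines y = a_i + i · x (there are 4 lines, with slopes 0, 1, ..., 3). Only the lines that attain the minimum somewhere contribute to roots; other lines are dominated. Here the surviving (envelope) indices are i = 3, i = 2, i = 1, i = 0.
Intersections between consecutive envelope lines give the roots: for adjacent envelope indices i < j the intersection is x = (a_i − a_j) / (j − i). Reading off the sorted break points: {-7, -4, -2}.
Verification: at each break x_0, at least two indices attain the minimum of min_i(a_i + i · x_0).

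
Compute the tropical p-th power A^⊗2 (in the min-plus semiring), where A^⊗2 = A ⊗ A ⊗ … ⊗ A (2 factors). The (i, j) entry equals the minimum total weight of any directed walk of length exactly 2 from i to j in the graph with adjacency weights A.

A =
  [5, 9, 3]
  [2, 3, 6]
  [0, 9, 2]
A^⊗2 =
  [3, 12, 5]
  [5, 6, 5]
  [2, 9, 3]

Each entry (A^⊗2)_ij equals the minimum over all length-2 walks i = v_0 → v_1 → … → v_2 = j of Σ_t A[v_t][v_{t+1}]. For example, for (i, j) = (0, 2) we minimise over 3 possible intermediate vertex sequences; the minimum is 5, attained along the walk 0 → 2 → 2.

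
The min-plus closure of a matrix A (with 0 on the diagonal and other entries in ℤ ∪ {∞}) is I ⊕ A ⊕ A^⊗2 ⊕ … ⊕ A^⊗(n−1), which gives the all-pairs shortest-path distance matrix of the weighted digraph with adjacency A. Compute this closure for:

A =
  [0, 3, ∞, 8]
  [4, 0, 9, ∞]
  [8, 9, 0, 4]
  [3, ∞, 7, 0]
Closure =
  [0, 3, 12, 8]
  [4, 0, 9, 12]
  [7, 9, 0, 4]
  [3, 6, 7, 0]

This is the Floyd-Warshall all-pairs shortest-path computation. For each intermediate vertex k = 0, 1, …, 3, update dist[i][j] ← min(dist[i][j], dist[i][k] + dist[k][j]). The final matrix gives, for each (i, j), the minimum total weight of any directed path from i to j (possibly empty when i = j).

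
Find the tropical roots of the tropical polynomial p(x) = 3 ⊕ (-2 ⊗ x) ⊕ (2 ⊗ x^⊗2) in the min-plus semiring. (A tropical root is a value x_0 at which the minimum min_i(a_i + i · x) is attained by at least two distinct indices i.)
Roots: {-4, 5}

Each tropical root is a break point of the lower envelope of the lines y = a_i + i · x (there are 3 lines, with slopes 0, 1, ..., 2). Only the lines that attain the minimum somewhere contribute to roots; other lines are dominated. Here the surviving (envelope) indices are i = 2, i = 1, i = 0.
Intersections between consecutive envelope lines give the roots: for adjacent envelope indices i < j the intersection is x = (a_i − a_j) / (j − i). Reading off the sorted break points: {-4, 5}.
Verification: at each break x_0, at least two indices attain the minimum of min_i(a_i + i · x_0).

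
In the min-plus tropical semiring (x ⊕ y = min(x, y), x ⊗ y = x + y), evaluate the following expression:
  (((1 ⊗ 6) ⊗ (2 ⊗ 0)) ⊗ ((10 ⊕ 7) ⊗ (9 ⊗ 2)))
(((1 ⊗ 6) ⊗ (2 ⊗ 0)) ⊗ ((10 ⊕ 7) ⊗ (9 ⊗ 2))) = 27

Expand innermost to outermost. Recall ⊕ takes the minimum of its arguments and ⊗ takes their sum. Working out the expression (((1 ⊗ 6) ⊗ (2 ⊗ 0)) ⊗ ((10 ⊕ 7) ⊗ (9 ⊗ 2))) gives 27.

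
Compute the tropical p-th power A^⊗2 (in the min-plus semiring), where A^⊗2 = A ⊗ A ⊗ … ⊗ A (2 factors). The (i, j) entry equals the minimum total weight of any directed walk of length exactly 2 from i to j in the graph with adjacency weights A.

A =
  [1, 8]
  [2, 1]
A^⊗2 =
  [2, 9]
  [3, 2]

Each entry (A^⊗2)_ij equals the minimum over all length-2 walks i = v_0 → v_1 → … → v_2 = j of Σ_t A[v_t][v_{t+1}]. For example, for (i, j) = (0, 1) we minimise over 2 possible intermediate vertex sequences; the minimum is 9, attained along the walk 0 → 0 → 1.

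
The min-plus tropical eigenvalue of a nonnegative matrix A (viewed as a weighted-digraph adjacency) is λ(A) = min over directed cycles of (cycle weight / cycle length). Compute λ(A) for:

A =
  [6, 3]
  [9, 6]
λ(A) = 6

Enumerate directed cycles and compute their means (weight / length). Sample:
  cycle 0 → 0: weight = 6, length = 1, mean = 6/1 ≈ 6.000
  cycle 1 → 1: weight = 6, length = 1, mean = 6/1 ≈ 6.000
  cycle 0 → 1 → 0: weight = 12, length = 2, mean = 12/2 ≈ 6.000
  cycle 1 → 0 → 1: weight = 12, length = 2, mean = 12/2 ≈ 6.000
Minimum mean = 6.000, attained e.g. along the cycle 0 → 0 with weight 6 and length 1. So λ(A) = 6/1 = 6.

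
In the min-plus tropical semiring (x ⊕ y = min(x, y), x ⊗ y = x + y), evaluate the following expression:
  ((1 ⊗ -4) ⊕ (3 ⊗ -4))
((1 ⊗ -4) ⊕ (3 ⊗ -4)) = -3

Expand innermost to outermost. Recall ⊕ takes the minimum of its arguments and ⊗ takes their sum. Working out the expression ((1 ⊗ -4) ⊕ (3 ⊗ -4)) gives -3.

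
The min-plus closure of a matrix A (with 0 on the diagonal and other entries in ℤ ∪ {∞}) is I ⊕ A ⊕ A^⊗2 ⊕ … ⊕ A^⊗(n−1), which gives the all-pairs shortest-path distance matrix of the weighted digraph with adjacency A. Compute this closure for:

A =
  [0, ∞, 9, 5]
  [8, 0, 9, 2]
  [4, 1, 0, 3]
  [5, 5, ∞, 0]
Closure =
  [0, 10, 9, 5]
  [7, 0, 9, 2]
  [4, 1, 0, 3]
  [5, 5, 14, 0]

This is the Floyd-Warshall all-pairs shortest-path computation. For each intermediate vertex k = 0, 1, …, 3, update dist[i][j] ← min(dist[i][j], dist[i][k] + dist[k][j]). The final matrix gives, for each (i, j), the minimum total weight of any directed path from i to j (possibly empty when i = j).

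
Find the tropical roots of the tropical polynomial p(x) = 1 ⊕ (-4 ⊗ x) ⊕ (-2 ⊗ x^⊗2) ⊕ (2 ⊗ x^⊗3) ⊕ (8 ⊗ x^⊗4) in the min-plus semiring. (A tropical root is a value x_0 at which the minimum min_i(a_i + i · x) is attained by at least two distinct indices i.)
Roots: {-6, -4, -2, 5}

Each tropical root is a break point of the lower envelope of the lines y = a_i + i · x (there are 5 lines, with slopes 0, 1, ..., 4). Only the lines that attain the minimum somewhere contribute to roots; other lines are dominated. Here the surviving (envelope) indices are i = 4, i = 3, i = 2, i = 1, i = 0.
Intersections between consecutive envelope lines give the roots: for adjacent envelope indices i < j the intersection is x = (a_i − a_j) / (j − i). Reading off the sorted break points: {-6, -4, -2, 5}.
Verification: at each break x_0, at least two indices attain the minimum of min_i(a_i + i · x_0).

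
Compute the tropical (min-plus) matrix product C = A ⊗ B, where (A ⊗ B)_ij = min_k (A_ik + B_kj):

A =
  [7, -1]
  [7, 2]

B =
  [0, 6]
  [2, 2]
A ⊗ B =
  [1, 1]
  [4, 4]

Apply the min-plus product entry-by-entry:
  C[0][0] = min over k of (A[0][0] + B[0][0] = 7 + 0 = 7, A[0][1] + B[1][0] = -1 + 2 = 1) = 1 (attained at k = 1)
  C[0][1] = min over k of (A[0][0] + B[0][1] = 7 + 6 = 13, A[0][1] + B[1][1] = -1 + 2 = 1) = 1 (attained at k = 1)
  C[1][0] = min over k of (A[1][0] + B[0][0] = 7 + 0 = 7, A[1][1] + B[1][0] = 2 + 2 = 4) = 4 (attained at k = 1)
  C[1][1] = min over k of (A[1][0] + B[0][1] = 7 + 6 = 13, A[1][1] + B[1][1] = 2 + 2 = 4) = 4 (attained at k = 1)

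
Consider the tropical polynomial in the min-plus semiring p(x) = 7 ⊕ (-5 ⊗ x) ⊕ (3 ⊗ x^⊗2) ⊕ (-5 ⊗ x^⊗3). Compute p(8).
p(8) = 3

A tropical monomial a ⊗ x^⊗i evaluates to a + i · x. Evaluating each term at x = 8:
  Term 0 contributes 7 + 0 · 8 = 7
  Term 1 contributes -5 + 1 · 8 = 3
  Term 2 contributes 3 + 2 · 8 = 19
  Term 3 contributes -5 + 3 · 8 = 19
p(8) = ⊕ of these = min[7, 3, 19, 19] = 3.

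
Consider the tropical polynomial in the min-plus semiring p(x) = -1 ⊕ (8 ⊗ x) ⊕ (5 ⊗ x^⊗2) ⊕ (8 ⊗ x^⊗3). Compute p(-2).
p(-2) = -1

A tropical monomial a ⊗ x^⊗i evaluates to a + i · x. Evaluating each term at x = -2:
  Term 0 contributes -1 + 0 · -2 = -1
  Term 1 contributes 8 + 1 · -2 = 6
  Term 2 contributes 5 + 2 · -2 = 1
  Term 3 contributes 8 + 3 · -2 = 2
p(-2) = ⊕ of these = min[-1, 6, 1, 2] = -1.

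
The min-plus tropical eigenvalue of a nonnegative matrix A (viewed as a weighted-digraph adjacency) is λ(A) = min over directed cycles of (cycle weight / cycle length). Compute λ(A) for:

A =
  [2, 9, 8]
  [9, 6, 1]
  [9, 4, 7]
λ(A) = 2

Enumerate directed cycles and compute their means (weight / length). Sample:
  cycle 0 → 0: weight = 2, length = 1, mean = 2/1 ≈ 2.000
  cycle 1 → 1: weight = 6, length = 1, mean = 6/1 ≈ 6.000
  cycle 2 → 2: weight = 7, length = 1, mean = 7/1 ≈ 7.000
  cycle 0 → 1 → 0: weight = 18, length = 2, mean = 18/2 ≈ 9.000
  cycle 0 → 2 → 0: weight = 17, length = 2, mean = 17/2 ≈ 8.500
  cycle 1 → 0 → 1: weight = 18, length = 2, mean = 18/2 ≈ 9.000
Minimum mean = 2.000, attained e.g. along the cycle 0 → 0 with weight 2 and length 1. So λ(A) = 2/1 = 2.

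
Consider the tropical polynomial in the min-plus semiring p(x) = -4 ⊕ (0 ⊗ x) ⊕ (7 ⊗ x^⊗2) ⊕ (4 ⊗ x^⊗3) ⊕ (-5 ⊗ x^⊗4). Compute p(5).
p(5) = -4

A tropical monomial a ⊗ x^⊗i evaluates to a + i · x. Evaluating each term at x = 5:
  Term 0 contributes -4 + 0 · 5 = -4
  Term 1 contributes 0 + 1 · 5 = 5
  Term 2 contributes 7 + 2 · 5 = 17
  Term 3 contributes 4 + 3 · 5 = 19
  Term 4 contributes -5 + 4 · 5 = 15
p(5) = ⊕ of these = min[-4, 5, 17, 19, 15] = -4.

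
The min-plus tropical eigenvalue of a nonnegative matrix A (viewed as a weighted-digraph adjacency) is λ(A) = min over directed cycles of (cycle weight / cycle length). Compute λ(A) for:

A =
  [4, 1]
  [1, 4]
λ(A) = 1

Enumerate directed cycles and compute their means (weight / length). Sample:
  cycle 0 → 0: weight = 4, length = 1, mean = 4/1 ≈ 4.000
  cycle 1 → 1: weight = 4, length = 1, mean = 4/1 ≈ 4.000
  cycle 0 → 1 → 0: weight = 2, length = 2, mean = 2/2 ≈ 1.000
  cycle 1 → 0 → 1: weight = 2, length = 2, mean = 2/2 ≈ 1.000
Minimum mean = 1.000, attained e.g. along the cycle 0 → 1 → 0 with weight 2 and length 2. So λ(A) = 2/2 = 1.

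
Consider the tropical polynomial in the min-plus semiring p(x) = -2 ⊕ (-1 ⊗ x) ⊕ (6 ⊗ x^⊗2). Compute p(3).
p(3) = -2

A tropical monomial a ⊗ x^⊗i evaluates to a + i · x. Evaluating each term at x = 3:
  Term 0 contributes -2 + 0 · 3 = -2
  Term 1 contributes -1 + 1 · 3 = 2
  Term 2 contributes 6 + 2 · 3 = 12
p(3) = ⊕ of these = min[-2, 2, 12] = -2.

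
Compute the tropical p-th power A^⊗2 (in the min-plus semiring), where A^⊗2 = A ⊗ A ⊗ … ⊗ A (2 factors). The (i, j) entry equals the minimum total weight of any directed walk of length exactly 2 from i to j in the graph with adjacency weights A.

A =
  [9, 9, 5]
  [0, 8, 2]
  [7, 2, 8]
A^⊗2 =
  [9, 7, 11]
  [8, 4, 5]
  [2, 10, 4]

Each entry (A^⊗2)_ij equals the minimum over all length-2 walks i = v_0 → v_1 → … → v_2 = j of Σ_t A[v_t][v_{t+1}]. For example, for (i, j) = (0, 2) we minimise over 3 possible intermediate vertex sequences; the minimum is 11, attained along the walk 0 → 1 → 2.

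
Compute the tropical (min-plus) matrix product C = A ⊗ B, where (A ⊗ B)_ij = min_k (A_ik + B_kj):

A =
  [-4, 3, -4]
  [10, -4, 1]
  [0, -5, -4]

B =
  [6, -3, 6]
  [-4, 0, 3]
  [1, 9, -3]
A ⊗ B =
  [-3, -7, -7]
  [-8, -4, -2]
  [-9, -5, -7]

Apply the min-plus product entry-by-entry:
  C[0][0] = min over k of (A[0][0] + B[0][0] = -4 + 6 = 2, A[0][1] + B[1][0] = 3 + -4 = -1, A[0][2] + B[2][0] = -4 + 1 = -3) = -3 (attained at k = 2)
  C[0][1] = min over k of (A[0][0] + B[0][1] = -4 + -3 = -7, A[0][1] + B[1][1] = 3 + 0 = 3, A[0][2] + B[2][1] = -4 + 9 = 5) = -7 (attained at k = 0)
  C[0][2] = min over k of (A[0][0] + B[0][2] = -4 + 6 = 2, A[0][1] + B[1][2] = 3 + 3 = 6, A[0][2] + B[2][2] = -4 + -3 = -7) = -7 (attained at k = 2)
  C[1][0] = min over k of (A[1][0] + B[0][0] = 10 + 6 = 16, A[1][1] + B[1][0] = -4 + -4 = -8, A[1][2] + B[2][0] = 1 + 1 = 2) = -8 (attained at k = 1)
  C[1][1] = min over k of (A[1][0] + B[0][1] = 10 + -3 = 7, A[1][1] + B[1][1] = -4 + 0 = -4, A[1][2] + B[2][1] = 1 + 9 = 10) = -4 (attained at k = 1)
  C[1][2] = min over k of (A[1][0] + B[0][2] = 10 + 6 = 16, A[1][1] + B[1][2] = -4 + 3 = -1, A[1][2] + B[2][2] = 1 + -3 = -2) = -2 (attained at k = 2)
  C[2][0] = min over k of (A[2][0] + B[0][0] = 0 + 6 = 6, A[2][1] + B[1][0] = -5 + -4 = -9, A[2][2] + B[2][0] = -4 + 1 = -3) = -9 (attained at k = 1)
  C[2][1] = min over k of (A[2][0] + B[0][1] = 0 + -3 = -3, A[2][1] + B[1][1] = -5 + 0 = -5, A[2][2] + B[2][1] = -4 + 9 = 5) = -5 (attained at k = 1)
  C[2][2] = min over k of (A[2][0] + B[0][2] = 0 + 6 = 6, A[2][1] + B[1][2] = -5 + 3 = -2, A[2][2] + B[2][2] = -4 + -3 = -7) = -7 (attained at k = 2)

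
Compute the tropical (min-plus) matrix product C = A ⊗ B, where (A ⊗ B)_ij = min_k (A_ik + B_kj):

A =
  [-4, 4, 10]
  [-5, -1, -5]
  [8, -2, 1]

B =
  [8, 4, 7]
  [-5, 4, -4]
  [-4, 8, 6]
A ⊗ B =
  [-1, 0, 0]
  [-9, -1, -5]
  [-7, 2, -6]

Apply the min-plus product entry-by-entry:
  C[0][0] = min over k of (A[0][0] + B[0][0] = -4 + 8 = 4, A[0][1] + B[1][0] = 4 + -5 = -1, A[0][2] + B[2][0] = 10 + -4 = 6) = -1 (attained at k = 1)
  C[0][1] = min over k of (A[0][0] + B[0][1] = -4 + 4 = 0, A[0][1] + B[1][1] = 4 + 4 = 8, A[0][2] + B[2][1] = 10 + 8 = 18) = 0 (attained at k = 0)
  C[0][2] = min over k of (A[0][0] + B[0][2] = -4 + 7 = 3, A[0][1] + B[1][2] = 4 + -4 = 0, A[0][2] + B[2][2] = 10 + 6 = 16) = 0 (attained at k = 1)
  C[1][0] = min over k of (A[1][0] + B[0][0] = -5 + 8 = 3, A[1][1] + B[1][0] = -1 + -5 = -6, A[1][2] + B[2][0] = -5 + -4 = -9) = -9 (attained at k = 2)
  C[1][1] = min over k of (A[1][0] + B[0][1] = -5 + 4 = -1, A[1][1] + B[1][1] = -1 + 4 = 3, A[1][2] + B[2][1] = -5 + 8 = 3) = -1 (attained at k = 0)
  C[1][2] = min over k of (A[1][0] + B[0][2] = -5 + 7 = 2, A[1][1] + B[1][2] = -1 + -4 = -5, A[1][2] + B[2][2] = -5 + 6 = 1) = -5 (attained at k = 1)
  C[2][0] = min over k of (A[2][0] + B[0][0] = 8 + 8 = 16, A[2][1] + B[1][0] = -2 + -5 = -7, A[2][2] + B[2][0] = 1 + -4 = -3) = -7 (attained at k = 1)
  C[2][1] = min over k of (A[2][0] + B[0][1] = 8 + 4 = 12, A[2][1] + B[1][1] = -2 + 4 = 2, A[2][2] + B[2][1] = 1 + 8 = 9) = 2 (attained at k = 1)
  C[2][2] = min over k of (A[2][0] + B[0][2] = 8 + 7 = 15, A[2][1] + B[1][2] = -2 + -4 = -6, A[2][2] + B[2][2] = 1 + 6 = 7) = -6 (attained at k = 1)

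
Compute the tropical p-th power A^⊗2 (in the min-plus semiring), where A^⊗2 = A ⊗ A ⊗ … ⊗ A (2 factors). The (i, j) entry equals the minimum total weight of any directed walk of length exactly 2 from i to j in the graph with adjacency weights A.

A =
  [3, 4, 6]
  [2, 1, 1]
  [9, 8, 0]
A^⊗2 =
  [6, 5, 5]
  [3, 2, 1]
  [9, 8, 0]

Each entry (A^⊗2)_ij equals the minimum over all length-2 walks i = v_0 → v_1 → … → v_2 = j of Σ_t A[v_t][v_{t+1}]. For example, for (i, j) = (0, 2) we minimise over 3 possible intermediate vertex sequences; the minimum is 5, attained along the walk 0 → 1 → 2.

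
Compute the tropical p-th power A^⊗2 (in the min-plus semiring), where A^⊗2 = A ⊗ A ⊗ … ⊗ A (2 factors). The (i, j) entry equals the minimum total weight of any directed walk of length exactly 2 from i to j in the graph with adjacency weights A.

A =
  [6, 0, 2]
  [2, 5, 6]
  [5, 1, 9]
A^⊗2 =
  [2, 3, 6]
  [7, 2, 4]
  [3, 5, 7]

Each entry (A^⊗2)_ij equals the minimum over all length-2 walks i = v_0 → v_1 → … → v_2 = j of Σ_t A[v_t][v_{t+1}]. For example, for (i, j) = (0, 2) we minimise over 3 possible intermediate vertex sequences; the minimum is 6, attained along the walk 0 → 1 → 2.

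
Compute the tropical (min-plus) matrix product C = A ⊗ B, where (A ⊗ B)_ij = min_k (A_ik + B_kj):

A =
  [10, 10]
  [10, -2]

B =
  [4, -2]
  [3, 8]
A ⊗ B =
  [13, 8]
  [1, 6]

Apply the min-plus product entry-by-entry:
  C[0][0] = min over k of (A[0][0] + B[0][0] = 10 + 4 = 14, A[0][1] + B[1][0] = 10 + 3 = 13) = 13 (attained at k = 1)
  C[0][1] = min over k of (A[0][0] + B[0][1] = 10 + -2 = 8, A[0][1] + B[1][1] = 10 + 8 = 18) = 8 (attained at k = 0)
  C[1][0] = min over k of (A[1][0] + B[0][0] = 10 + 4 = 14, A[1][1] + B[1][0] = -2 + 3 = 1) = 1 (attained at k = 1)
  C[1][1] = min over k of (A[1][0] + B[0][1] = 10 + -2 = 8, A[1][1] + B[1][1] = -2 + 8 = 6) = 6 (attained at k = 1)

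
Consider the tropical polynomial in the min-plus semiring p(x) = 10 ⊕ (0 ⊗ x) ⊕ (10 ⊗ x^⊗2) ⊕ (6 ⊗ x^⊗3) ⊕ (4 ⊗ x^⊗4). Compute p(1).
p(1) = 1

A tropical monomial a ⊗ x^⊗i evaluates to a + i · x. Evaluating each term at x = 1:
  Term 0 contributes 10 + 0 · 1 = 10
  Term 1 contributes 0 + 1 · 1 = 1
  Term 2 contributes 10 + 2 · 1 = 12
  Term 3 contributes 6 + 3 · 1 = 9
  Term 4 contributes 4 + 4 · 1 = 8
p(1) = ⊕ of these = min[10, 1, 12, 9, 8] = 1.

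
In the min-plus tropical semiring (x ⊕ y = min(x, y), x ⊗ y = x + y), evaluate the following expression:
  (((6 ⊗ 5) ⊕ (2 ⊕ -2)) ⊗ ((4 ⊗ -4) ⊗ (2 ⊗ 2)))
(((6 ⊗ 5) ⊕ (2 ⊕ -2)) ⊗ ((4 ⊗ -4) ⊗ (2 ⊗ 2))) = 2

Expand innermost to outermost. Recall ⊕ takes the minimum of its arguments and ⊗ takes their sum. Working out the expression (((6 ⊗ 5) ⊕ (2 ⊕ -2)) ⊗ ((4 ⊗ -4) ⊗ (2 ⊗ 2))) gives 2.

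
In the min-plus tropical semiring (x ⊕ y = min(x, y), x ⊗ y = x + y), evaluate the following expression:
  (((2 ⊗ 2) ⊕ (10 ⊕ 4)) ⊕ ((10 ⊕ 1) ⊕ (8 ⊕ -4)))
(((2 ⊗ 2) ⊕ (10 ⊕ 4)) ⊕ ((10 ⊕ 1) ⊕ (8 ⊕ -4))) = -4

Expand innermost to outermost. Recall ⊕ takes the minimum of its arguments and ⊗ takes their sum. Working out the expression (((2 ⊗ 2) ⊕ (10 ⊕ 4)) ⊕ ((10 ⊕ 1) ⊕ (8 ⊕ -4))) gives -4.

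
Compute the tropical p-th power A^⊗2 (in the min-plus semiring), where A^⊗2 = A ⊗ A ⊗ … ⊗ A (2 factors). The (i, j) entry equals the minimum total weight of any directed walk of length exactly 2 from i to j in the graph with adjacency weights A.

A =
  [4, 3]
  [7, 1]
A^⊗2 =
  [8, 4]
  [8, 2]

Each entry (A^⊗2)_ij equals the minimum over all length-2 walks i = v_0 → v_1 → … → v_2 = j of Σ_t A[v_t][v_{t+1}]. For example, for (i, j) = (0, 1) we minimise over 2 possible intermediate vertex sequences; the minimum is 4, attained along the walk 0 → 1 → 1.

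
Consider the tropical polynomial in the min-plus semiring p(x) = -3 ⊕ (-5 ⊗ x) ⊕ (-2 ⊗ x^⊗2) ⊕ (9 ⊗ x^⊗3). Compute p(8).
p(8) = -3

A tropical monomial a ⊗ x^⊗i evaluates to a + i · x. Evaluating each term at x = 8:
  Term 0 contributes -3 + 0 · 8 = -3
  Term 1 contributes -5 + 1 · 8 = 3
  Term 2 contributes -2 + 2 · 8 = 14
  Term 3 contributes 9 + 3 · 8 = 33
p(8) = ⊕ of these = min[-3, 3, 14, 33] = -3.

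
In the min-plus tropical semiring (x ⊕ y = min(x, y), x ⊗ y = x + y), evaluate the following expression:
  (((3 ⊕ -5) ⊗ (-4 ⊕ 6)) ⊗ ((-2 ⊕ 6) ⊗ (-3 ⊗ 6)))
(((3 ⊕ -5) ⊗ (-4 ⊕ 6)) ⊗ ((-2 ⊕ 6) ⊗ (-3 ⊗ 6))) = -8

Expand innermost to outermost. Recall ⊕ takes the minimum of its arguments and ⊗ takes their sum. Working out the expression (((3 ⊕ -5) ⊗ (-4 ⊕ 6)) ⊗ ((-2 ⊕ 6) ⊗ (-3 ⊗ 6))) gives -8.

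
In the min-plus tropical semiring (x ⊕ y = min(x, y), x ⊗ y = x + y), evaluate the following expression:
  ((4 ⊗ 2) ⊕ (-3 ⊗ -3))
((4 ⊗ 2) ⊕ (-3 ⊗ -3)) = -6

Expand innermost to outermost. Recall ⊕ takes the minimum of its arguments and ⊗ takes their sum. Working out the expression ((4 ⊗ 2) ⊕ (-3 ⊗ -3)) gives -6.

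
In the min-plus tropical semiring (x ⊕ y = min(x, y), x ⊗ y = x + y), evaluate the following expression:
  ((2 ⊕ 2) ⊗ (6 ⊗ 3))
((2 ⊕ 2) ⊗ (6 ⊗ 3)) = 11

Expand innermost to outermost. Recall ⊕ takes the minimum of its arguments and ⊗ takes their sum. Working out the expression ((2 ⊕ 2) ⊗ (6 ⊗ 3)) gives 11.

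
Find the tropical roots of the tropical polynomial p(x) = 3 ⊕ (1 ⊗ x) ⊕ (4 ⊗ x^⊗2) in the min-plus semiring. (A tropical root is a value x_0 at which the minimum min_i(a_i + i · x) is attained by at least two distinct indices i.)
Roots: {-3, 2}

Each tropical root is a break point of the lower envelope of the lines y = a_i + i · x (there are 3 lines, with slopes 0, 1, ..., 2). Only the lines that attain the minimum somewhere contribute to roots; other lines are dominated. Here the surviving (envelope) indices are i = 2, i = 1, i = 0.
Intersections between consecutive envelope lines give the roots: for adjacent envelope indices i < j the intersection is x = (a_i − a_j) / (j − i). Reading off the sorted break points: {-3, 2}.
Verification: at each break x_0, at least two indices attain the minimum of min_i(a_i + i · x_0).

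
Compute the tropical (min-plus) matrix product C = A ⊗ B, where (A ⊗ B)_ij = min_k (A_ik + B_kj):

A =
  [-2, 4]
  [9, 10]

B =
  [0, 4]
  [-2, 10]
A ⊗ B =
  [-2, 2]
  [8, 13]

Apply the min-plus product entry-by-entry:
  C[0][0] = min over k of (A[0][0] + B[0][0] = -2 + 0 = -2, A[0][1] + B[1][0] = 4 + -2 = 2) = -2 (attained at k = 0)
  C[0][1] = min over k of (A[0][0] + B[0][1] = -2 + 4 = 2, A[0][1] + B[1][1] = 4 + 10 = 14) = 2 (attained at k = 0)
  C[1][0] = min over k of (A[1][0] + B[0][0] = 9 + 0 = 9, A[1][1] + B[1][0] = 10 + -2 = 8) = 8 (attained at k = 1)
  C[1][1] = min over k of (A[1][0] + B[0][1] = 9 + 4 = 13, A[1][1] + B[1][1] = 10 + 10 = 20) = 13 (attained at k = 0)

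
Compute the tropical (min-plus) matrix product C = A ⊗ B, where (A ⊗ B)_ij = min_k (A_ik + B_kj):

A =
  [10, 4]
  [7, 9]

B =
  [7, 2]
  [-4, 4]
A ⊗ B =
  [0, 8]
  [5, 9]

Apply the min-plus product entry-by-entry:
  C[0][0] = min over k of (A[0][0] + B[0][0] = 10 + 7 = 17, A[0][1] + B[1][0] = 4 + -4 = 0) = 0 (attained at k = 1)
  C[0][1] = min over k of (A[0][0] + B[0][1] = 10 + 2 = 12, A[0][1] + B[1][1] = 4 + 4 = 8) = 8 (attained at k = 1)
  C[1][0] = min over k of (A[1][0] + B[0][0] = 7 + 7 = 14, A[1][1] + B[1][0] = 9 + -4 = 5) = 5 (attained at k = 1)
  C[1][1] = min over k of (A[1][0] + B[0][1] = 7 + 2 = 9, A[1][1] + B[1][1] = 9 + 4 = 13) = 9 (attained at k = 0)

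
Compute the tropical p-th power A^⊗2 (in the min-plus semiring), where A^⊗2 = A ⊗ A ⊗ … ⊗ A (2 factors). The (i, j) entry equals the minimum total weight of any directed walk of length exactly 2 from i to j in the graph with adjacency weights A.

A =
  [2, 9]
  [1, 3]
A^⊗2 =
  [4, 11]
  [3, 6]

Each entry (A^⊗2)_ij equals the minimum over all length-2 walks i = v_0 → v_1 → … → v_2 = j of Σ_t A[v_t][v_{t+1}]. For example, for (i, j) = (0, 1) we minimise over 2 possible intermediate vertex sequences; the minimum is 11, attained along the walk 0 → 0 → 1.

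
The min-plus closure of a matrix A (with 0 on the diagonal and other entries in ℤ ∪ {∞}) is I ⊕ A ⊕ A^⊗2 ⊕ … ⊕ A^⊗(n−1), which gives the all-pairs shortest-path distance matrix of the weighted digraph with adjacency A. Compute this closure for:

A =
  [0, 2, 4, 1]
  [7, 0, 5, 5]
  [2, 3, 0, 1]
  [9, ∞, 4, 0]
Closure =
  [0, 2, 4, 1]
  [7, 0, 5, 5]
  [2, 3, 0, 1]
  [6, 7, 4, 0]

This is the Floyd-Warshall all-pairs shortest-path computation. For each intermediate vertex k = 0, 1, …, 3, update dist[i][j] ← min(dist[i][j], dist[i][k] + dist[k][j]). The final matrix gives, for each (i, j), the minimum total weight of any directed path from i to j (possibly empty when i = j).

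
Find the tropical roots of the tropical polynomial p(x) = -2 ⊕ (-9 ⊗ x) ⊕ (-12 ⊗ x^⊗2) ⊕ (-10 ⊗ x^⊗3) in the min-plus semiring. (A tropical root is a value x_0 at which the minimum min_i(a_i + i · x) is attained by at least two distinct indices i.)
Roots: {-2, 3, 7}

Each tropical root is a break point of the lower envelope of the lines y = a_i + i · x (there are 4 lines, with slopes 0, 1, ..., 3). Only the lines that attain the minimum somewhere contribute to roots; other lines are dominated. Here the surviving (envelope) indices are i = 3, i = 2, i = 1, i = 0.
Intersections between consecutive envelope lines give the roots: for adjacent envelope indices i < j the intersection is x = (a_i − a_j) / (j − i). Reading off the sorted break points: {-2, 3, 7}.
Verification: at each break x_0, at least two indices attain the minimum of min_i(a_i + i · x_0).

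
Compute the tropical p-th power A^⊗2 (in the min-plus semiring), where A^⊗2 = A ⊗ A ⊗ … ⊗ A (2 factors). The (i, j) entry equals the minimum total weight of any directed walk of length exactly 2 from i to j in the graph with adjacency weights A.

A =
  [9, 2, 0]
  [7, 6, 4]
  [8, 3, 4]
A^⊗2 =
  [8, 3, 4]
  [12, 7, 7]
  [10, 7, 7]

Each entry (A^⊗2)_ij equals the minimum over all length-2 walks i = v_0 → v_1 → … → v_2 = j of Σ_t A[v_t][v_{t+1}]. For example, for (i, j) = (0, 2) we minimise over 3 possible intermediate vertex sequences; the minimum is 4, attained along the walk 0 → 2 → 2.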